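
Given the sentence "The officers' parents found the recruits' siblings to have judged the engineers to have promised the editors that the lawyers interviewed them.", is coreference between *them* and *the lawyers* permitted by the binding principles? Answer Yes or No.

No

*them* is a pronoun; Principle B requires it to be free in its binding domain — the clause headed by 'interviewed'.
— the lawyers: subject of the clause headed by 'interviewed'; c-commands the pronoun within its binding domain — blocked (Principle B).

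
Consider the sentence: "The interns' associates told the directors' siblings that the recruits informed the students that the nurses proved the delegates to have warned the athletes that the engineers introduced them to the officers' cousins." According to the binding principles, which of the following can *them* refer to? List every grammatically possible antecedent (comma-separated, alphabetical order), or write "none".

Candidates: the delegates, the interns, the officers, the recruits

*them* is a pronoun; Principle B requires it to be free in its binding domain — the clause headed by 'introduced'.
— the delegates: subject of the clause headed by 'warned'; c-commands the pronoun but lies outside its binding domain — allowed.
— the interns: possessor inside the subject DP of the matrix clause; does not c-command the pronoun — Principle B does not apply; allowed.
— the officers: possessor inside the second object DP of the clause headed by 'introduced'; is c-commanded by the pronoun; coreference would bind this R-expression — blocked (Principle C).
— the recruits: subject of the clause headed by 'informed'; c-commands the pronoun but lies outside its binding domain — allowed.

the delegates, the interns, the recruits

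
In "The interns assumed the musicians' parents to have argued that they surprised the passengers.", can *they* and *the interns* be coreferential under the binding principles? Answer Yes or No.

Yes

*the interns* is an R-expression; Principle C requires it to be free (not bound by any c-commanding expression).
— they: subject of the clause headed by 'surprised'; the pronoun does not c-command the R-expression — coreference allowed.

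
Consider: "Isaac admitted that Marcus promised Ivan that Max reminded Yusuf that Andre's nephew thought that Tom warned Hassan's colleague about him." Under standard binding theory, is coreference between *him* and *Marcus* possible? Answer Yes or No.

*Marcus* is an R-expression; Principle C requires it to be free (not bound by any c-commanding expression).
— him: second object of the clause headed by 'warned'; the pronoun does not c-command the R-expression — coreference allowed.

Yes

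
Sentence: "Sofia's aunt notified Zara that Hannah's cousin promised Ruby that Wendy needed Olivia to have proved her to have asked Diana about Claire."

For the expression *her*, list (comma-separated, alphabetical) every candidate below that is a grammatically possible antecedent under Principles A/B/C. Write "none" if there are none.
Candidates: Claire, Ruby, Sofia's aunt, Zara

*her* is a pronoun; Principle B requires it to be free in its binding domain — the clause headed by 'proved'.
— Claire: second object of the clause headed by 'asked'; is c-commanded by the pronoun; coreference would bind this R-expression — blocked (Principle C).
— Ruby: object of the clause headed by 'promised'; c-commands the pronoun but lies outside its binding domain — allowed.
— Sofia's aunt: subject of the matrix clause; c-commands the pronoun but lies outside its binding domain — allowed.
— Zara: object of the matrix clause; c-commands the pronoun but lies outside its binding domain — allowed.

Ruby, Sofia's aunt, Zara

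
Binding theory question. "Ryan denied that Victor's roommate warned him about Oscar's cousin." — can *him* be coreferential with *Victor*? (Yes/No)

Yes

*him* is a pronoun; Principle B requires it to be free in its binding domain — the clause headed by 'warned'.
— Victor: possessor inside the subject DP of the clause headed by 'warned'; does not c-command the pronoun — Principle B does not apply; allowed.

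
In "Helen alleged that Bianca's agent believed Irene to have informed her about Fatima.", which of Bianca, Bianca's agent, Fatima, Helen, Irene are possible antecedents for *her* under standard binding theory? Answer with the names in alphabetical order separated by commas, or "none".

*her* is a pronoun; Principle B requires it to be free in its binding domain — the clause headed by 'informed'.
— Bianca: possessor inside the subject DP of the clause headed by 'believed'; does not c-command the pronoun — Principle B does not apply; allowed.
— Bianca's agent: subject of the clause headed by 'believed'; c-commands the pronoun but lies outside its binding domain — allowed.
— Fatima: second object of the clause headed by 'informed'; is c-commanded by the pronoun; coreference would bind this R-expression — blocked (Principle C).
— Helen: subject of the matrix clause; c-commands the pronoun but lies outside its binding domain — allowed.
— Irene: subject of the clause headed by 'informed'; c-commands the pronoun within its binding domain — blocked (Principle B).

Bianca, Bianca's agent, Helen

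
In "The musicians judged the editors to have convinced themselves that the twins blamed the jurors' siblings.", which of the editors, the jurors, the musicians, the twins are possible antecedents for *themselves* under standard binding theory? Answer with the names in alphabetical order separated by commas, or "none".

the editors

*themselves* is a reflexive; Principle A requires it to be bound within its binding domain — the clause headed by 'convinced'.
— the editors: subject of the clause headed by 'convinced'; c-commands the reflexive within its binding domain — allowed (Principle A).
— the jurors: possessor inside the object DP of the clause headed by 'blamed'; does not c-command the reflexive — cannot bind it (Principle A).
— the musicians: subject of the matrix clause; c-commands the reflexive but lies outside its binding domain — cannot bind it (Principle A).
— the twins: subject of the clause headed by 'blamed'; does not c-command the reflexive — cannot bind it (Principle A).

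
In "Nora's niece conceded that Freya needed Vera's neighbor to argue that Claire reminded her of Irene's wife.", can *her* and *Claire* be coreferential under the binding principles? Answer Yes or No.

*Claire* is an R-expression; Principle C requires it to be free (not bound by any c-commanding expression).
— her: object of the clause headed by 'reminded'; the R-expression locally c-commands the pronoun — coreference blocked (Principle B on the pronoun).

No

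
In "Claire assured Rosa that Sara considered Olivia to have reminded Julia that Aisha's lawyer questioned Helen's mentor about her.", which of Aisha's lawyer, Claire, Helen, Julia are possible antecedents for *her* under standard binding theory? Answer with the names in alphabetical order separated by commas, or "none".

*her* is a pronoun; Principle B requires it to be free in its binding domain — the clause headed by 'questioned'.
— Aisha's lawyer: subject of the clause headed by 'questioned'; c-commands the pronoun within its binding domain — blocked (Principle B).
— Claire: subject of the matrix clause; c-commands the pronoun but lies outside its binding domain — allowed.
— Helen: possessor inside the object DP of the clause headed by 'questioned'; does not c-command the pronoun — Principle B does not apply; allowed.
— Julia: object of the clause headed by 'reminded'; c-commands the pronoun but lies outside its binding domain — allowed.

Claire, Helen, Julia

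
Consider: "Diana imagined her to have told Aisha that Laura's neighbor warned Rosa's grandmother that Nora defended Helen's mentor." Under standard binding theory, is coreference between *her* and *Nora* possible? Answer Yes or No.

No

*Nora* is an R-expression; Principle C requires it to be free (not bound by any c-commanding expression).
— her: subject of the clause headed by 'told'; the pronoun c-commands the R-expression — coreference blocked (Principle C).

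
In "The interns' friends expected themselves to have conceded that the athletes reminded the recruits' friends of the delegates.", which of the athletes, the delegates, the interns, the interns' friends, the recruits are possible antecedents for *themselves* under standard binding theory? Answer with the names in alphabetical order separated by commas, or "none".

the interns' friends

*themselves* is a reflexive; Principle A requires it to be bound within its binding domain — the matrix clause.
— the athletes: subject of the clause headed by 'reminded'; does not c-command the reflexive — cannot bind it (Principle A).
— the delegates: second object of the clause headed by 'reminded'; does not c-command the reflexive — cannot bind it (Principle A).
— the interns: possessor inside the subject DP of the matrix clause; does not c-command the reflexive — cannot bind it (Principle A).
— the interns' friends: subject of the matrix clause; c-commands the reflexive within its binding domain — allowed (Principle A).
— the recruits: possessor inside the object DP of the clause headed by 'reminded'; does not c-command the reflexive — cannot bind it (Principle A).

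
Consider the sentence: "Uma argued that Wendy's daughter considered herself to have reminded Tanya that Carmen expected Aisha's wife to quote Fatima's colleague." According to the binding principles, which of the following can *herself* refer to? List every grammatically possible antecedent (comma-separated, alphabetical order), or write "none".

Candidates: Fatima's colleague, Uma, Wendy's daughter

*herself* is a reflexive; Principle A requires it to be bound within its binding domain — the clause headed by 'considered'.
— Fatima's colleague: object of the clause headed by 'quote'; does not c-command the reflexive — cannot bind it (Principle A).
— Uma: subject of the matrix clause; c-commands the reflexive but lies outside its binding domain — cannot bind it (Principle A).
— Wendy's daughter: subject of the clause headed by 'considered'; c-commands the reflexive within its binding domain — allowed (Principle A).

Wendy's daughter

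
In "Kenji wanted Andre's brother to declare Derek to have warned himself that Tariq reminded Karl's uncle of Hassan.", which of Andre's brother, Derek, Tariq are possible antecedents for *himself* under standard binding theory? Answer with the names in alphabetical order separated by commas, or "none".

*himself* is a reflexive; Principle A requires it to be bound within its binding domain — the clause headed by 'warned'.
— Andre's brother: subject of the clause headed by 'declare'; c-commands the reflexive but lies outside its binding domain — cannot bind it (Principle A).
— Derek: subject of the clause headed by 'warned'; c-commands the reflexive within its binding domain — allowed (Principle A).
— Tariq: subject of the clause headed by 'reminded'; does not c-command the reflexive — cannot bind it (Principle A).

Derek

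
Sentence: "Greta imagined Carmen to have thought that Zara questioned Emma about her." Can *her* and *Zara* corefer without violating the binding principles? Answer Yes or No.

*Zara* is an R-expression; Principle C requires it to be free (not bound by any c-commanding expression).
— her: second object of the clause headed by 'questioned'; the R-expression locally c-commands the pronoun — coreference blocked (Principle B on the pronoun).

No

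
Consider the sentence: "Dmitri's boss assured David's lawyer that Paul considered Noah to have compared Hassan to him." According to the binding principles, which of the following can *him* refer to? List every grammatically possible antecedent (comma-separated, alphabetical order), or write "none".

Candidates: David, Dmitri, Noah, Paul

David, Dmitri, Paul

*him* is a pronoun; Principle B requires it to be free in its binding domain — the clause headed by 'compared'.
— David: possessor inside the object DP of the matrix clause; does not c-command the pronoun — Principle B does not apply; allowed.
— Dmitri: possessor inside the subject DP of the matrix clause; does not c-command the pronoun — Principle B does not apply; allowed.
— Noah: subject of the clause headed by 'compared'; c-commands the pronoun within its binding domain — blocked (Principle B).
— Paul: subject of the clause headed by 'considered'; c-commands the pronoun but lies outside its binding domain — allowed.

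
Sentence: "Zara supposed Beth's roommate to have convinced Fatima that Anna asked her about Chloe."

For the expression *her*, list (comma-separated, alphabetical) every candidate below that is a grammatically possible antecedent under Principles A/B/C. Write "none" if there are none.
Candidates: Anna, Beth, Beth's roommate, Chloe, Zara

*her* is a pronoun; Principle B requires it to be free in its binding domain — the clause headed by 'asked'.
— Anna: subject of the clause headed by 'asked'; c-commands the pronoun within its binding domain — blocked (Principle B).
— Beth: possessor inside the subject DP of the clause headed by 'convinced'; does not c-command the pronoun — Principle B does not apply; allowed.
— Beth's roommate: subject of the clause headed by 'convinced'; c-commands the pronoun but lies outside its binding domain — allowed.
— Chloe: second object of the clause headed by 'asked'; is c-commanded by the pronoun; coreference would bind this R-expression — blocked (Principle C).
— Zara: subject of the matrix clause; c-commands the pronoun but lies outside its binding domain — allowed.

Beth, Beth's roommate, Zara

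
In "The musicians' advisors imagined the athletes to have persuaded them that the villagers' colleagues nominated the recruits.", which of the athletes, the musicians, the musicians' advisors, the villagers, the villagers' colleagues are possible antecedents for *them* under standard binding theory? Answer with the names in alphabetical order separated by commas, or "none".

the musicians, the musicians' advisors

*them* is a pronoun; Principle B requires it to be free in its binding domain — the clause headed by 'persuaded'.
— the athletes: subject of the clause headed by 'persuaded'; c-commands the pronoun within its binding domain — blocked (Principle B).
— the musicians: possessor inside the subject DP of the matrix clause; does not c-command the pronoun — Principle B does not apply; allowed.
— the musicians' advisors: subject of the matrix clause; c-commands the pronoun but lies outside its binding domain — allowed.
— the villagers: possessor inside the subject DP of the clause headed by 'nominated'; is c-commanded by the pronoun; coreference would bind this R-expression — blocked (Principle C).
— the villagers' colleagues: subject of the clause headed by 'nominated'; is c-commanded by the pronoun; coreference would bind this R-expression — blocked (Principle C).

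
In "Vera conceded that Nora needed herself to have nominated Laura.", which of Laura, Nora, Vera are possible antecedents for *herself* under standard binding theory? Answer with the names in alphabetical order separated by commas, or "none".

*herself* is a reflexive; Principle A requires it to be bound within its binding domain — the clause headed by 'needed'.
— Laura: object of the clause headed by 'nominated'; does not c-command the reflexive — cannot bind it (Principle A).
— Nora: subject of the clause headed by 'needed'; c-commands the reflexive within its binding domain — allowed (Principle A).
— Vera: subject of the matrix clause; c-commands the reflexive but lies outside its binding domain — cannot bind it (Principle A).

Nora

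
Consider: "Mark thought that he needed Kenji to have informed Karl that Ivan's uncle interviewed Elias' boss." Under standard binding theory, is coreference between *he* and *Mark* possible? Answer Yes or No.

*Mark* is an R-expression; Principle C requires it to be free (not bound by any c-commanding expression).
— he: subject of the clause headed by 'needed'; the pronoun does not c-command the R-expression — coreference allowed.

Yes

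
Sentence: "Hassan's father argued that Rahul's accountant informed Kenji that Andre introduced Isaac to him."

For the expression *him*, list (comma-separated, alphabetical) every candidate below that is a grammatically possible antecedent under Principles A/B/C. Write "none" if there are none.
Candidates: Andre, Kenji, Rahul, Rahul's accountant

Kenji, Rahul, Rahul's accountant

*him* is a pronoun; Principle B requires it to be free in its binding domain — the clause headed by 'introduced'.
— Andre: subject of the clause headed by 'introduced'; c-commands the pronoun within its binding domain — blocked (Principle B).
— Kenji: object of the clause headed by 'informed'; c-commands the pronoun but lies outside its binding domain — allowed.
— Rahul: possessor inside the subject DP of the clause headed by 'informed'; does not c-command the pronoun — Principle B does not apply; allowed.
— Rahul's accountant: subject of the clause headed by 'informed'; c-commands the pronoun but lies outside its binding domain — allowed.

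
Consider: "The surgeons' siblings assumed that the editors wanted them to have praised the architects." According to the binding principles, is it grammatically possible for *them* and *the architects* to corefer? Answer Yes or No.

No

*them* is a pronoun; Principle B requires it to be free in its binding domain — the clause headed by 'wanted'.
— the architects: object of the clause headed by 'praised'; is c-commanded by the pronoun; coreference would bind this R-expression — blocked (Principle C).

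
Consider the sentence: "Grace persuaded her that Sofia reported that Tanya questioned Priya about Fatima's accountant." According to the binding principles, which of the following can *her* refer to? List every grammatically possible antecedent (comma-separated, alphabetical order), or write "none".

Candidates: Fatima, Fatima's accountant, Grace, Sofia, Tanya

none

*her* is a pronoun; Principle B requires it to be free in its binding domain — the matrix clause.
— Fatima: possessor inside the second object DP of the clause headed by 'questioned'; is c-commanded by the pronoun; coreference would bind this R-expression — blocked (Principle C).
— Fatima's accountant: second object of the clause headed by 'questioned'; is c-commanded by the pronoun; coreference would bind this R-expression — blocked (Principle C).
— Grace: subject of the matrix clause; c-commands the pronoun within its binding domain — blocked (Principle B).
— Sofia: subject of the clause headed by 'reported'; is c-commanded by the pronoun; coreference would bind this R-expression — blocked (Principle C).
— Tanya: subject of the clause headed by 'questioned'; is c-commanded by the pronoun; coreference would bind this R-expression — blocked (Principle C).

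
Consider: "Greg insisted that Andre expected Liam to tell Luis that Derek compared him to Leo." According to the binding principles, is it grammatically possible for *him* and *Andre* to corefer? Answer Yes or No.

Yes

*him* is a pronoun; Principle B requires it to be free in its binding domain — the clause headed by 'compared'.
— Andre: subject of the clause headed by 'expected'; c-commands the pronoun but lies outside its binding domain — allowed.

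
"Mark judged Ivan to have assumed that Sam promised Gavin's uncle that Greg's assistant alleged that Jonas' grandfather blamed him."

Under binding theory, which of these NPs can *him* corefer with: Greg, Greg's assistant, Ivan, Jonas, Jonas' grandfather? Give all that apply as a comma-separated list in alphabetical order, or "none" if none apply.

*him* is a pronoun; Principle B requires it to be free in its binding domain — the clause headed by 'blamed'.
— Greg: possessor inside the subject DP of the clause headed by 'alleged'; does not c-command the pronoun — Principle B does not apply; allowed.
— Greg's assistant: subject of the clause headed by 'alleged'; c-commands the pronoun but lies outside its binding domain — allowed.
— Ivan: subject of the clause headed by 'assumed'; c-commands the pronoun but lies outside its binding domain — allowed.
— Jonas: possessor inside the subject DP of the clause headed by 'blamed'; does not c-command the pronoun — Principle B does not apply; allowed.
— Jonas' grandfather: subject of the clause headed by 'blamed'; c-commands the pronoun within its binding domain — blocked (Principle B).

Greg, Greg's assistant, Ivan, Jonas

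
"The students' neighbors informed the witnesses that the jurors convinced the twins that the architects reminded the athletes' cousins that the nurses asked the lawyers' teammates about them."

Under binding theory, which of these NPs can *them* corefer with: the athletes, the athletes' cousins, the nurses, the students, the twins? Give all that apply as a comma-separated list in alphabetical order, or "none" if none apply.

the athletes, the athletes' cousins, the students, the twins

*them* is a pronoun; Principle B requires it to be free in its binding domain — the clause headed by 'asked'.
— the athletes: possessor inside the object DP of the clause headed by 'reminded'; does not c-command the pronoun — Principle B does not apply; allowed.
— the athletes' cousins: object of the clause headed by 'reminded'; c-commands the pronoun but lies outside its binding domain — allowed.
— the nurses: subject of the clause headed by 'asked'; c-commands the pronoun within its binding domain — blocked (Principle B).
— the students: possessor inside the subject DP of the matrix clause; does not c-command the pronoun — Principle B does not apply; allowed.
— the twins: object of the clause headed by 'convinced'; c-commands the pronoun but lies outside its binding domain — allowed.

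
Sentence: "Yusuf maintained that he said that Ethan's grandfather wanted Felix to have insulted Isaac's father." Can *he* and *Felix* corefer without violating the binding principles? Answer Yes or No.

No

*Felix* is an R-expression; Principle C requires it to be free (not bound by any c-commanding expression).
— he: subject of the clause headed by 'said'; the pronoun c-commands the R-expression — coreference blocked (Principle C).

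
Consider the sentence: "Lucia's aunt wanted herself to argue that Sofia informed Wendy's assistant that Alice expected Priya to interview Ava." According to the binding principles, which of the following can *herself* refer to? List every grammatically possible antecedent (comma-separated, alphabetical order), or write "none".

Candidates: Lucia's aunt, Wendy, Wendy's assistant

*herself* is a reflexive; Principle A requires it to be bound within its binding domain — the matrix clause.
— Lucia's aunt: subject of the matrix clause; c-commands the reflexive within its binding domain — allowed (Principle A).
— Wendy: possessor inside the object DP of the clause headed by 'informed'; does not c-command the reflexive — cannot bind it (Principle A).
— Wendy's assistant: object of the clause headed by 'informed'; does not c-command the reflexive — cannot bind it (Principle A).

Lucia's aunt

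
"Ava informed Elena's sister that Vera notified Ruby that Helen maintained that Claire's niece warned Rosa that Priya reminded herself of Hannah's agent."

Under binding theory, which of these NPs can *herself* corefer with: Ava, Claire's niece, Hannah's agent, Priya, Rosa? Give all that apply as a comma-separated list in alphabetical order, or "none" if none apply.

*herself* is a reflexive; Principle A requires it to be bound within its binding domain — the clause headed by 'reminded'.
— Ava: subject of the matrix clause; c-commands the reflexive but lies outside its binding domain — cannot bind it (Principle A).
— Claire's niece: subject of the clause headed by 'warned'; c-commands the reflexive but lies outside its binding domain — cannot bind it (Principle A).
— Hannah's agent: second object of the clause headed by 'reminded'; does not c-command the reflexive — cannot bind it (Principle A).
— Priya: subject of the clause headed by 'reminded'; c-commands the reflexive within its binding domain — allowed (Principle A).
— Rosa: object of the clause headed by 'warned'; c-commands the reflexive but lies outside its binding domain — cannot bind it (Principle A).

Priya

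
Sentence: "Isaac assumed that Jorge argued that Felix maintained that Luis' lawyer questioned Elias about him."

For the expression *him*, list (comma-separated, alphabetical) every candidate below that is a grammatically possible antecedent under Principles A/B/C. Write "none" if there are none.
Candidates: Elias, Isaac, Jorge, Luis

Isaac, Jorge, Luis

*him* is a pronoun; Principle B requires it to be free in its binding domain — the clause headed by 'questioned'.
— Elias: object of the clause headed by 'questioned'; c-commands the pronoun within its binding domain — blocked (Principle B).
— Isaac: subject of the matrix clause; c-commands the pronoun but lies outside its binding domain — allowed.
— Jorge: subject of the clause headed by 'argued'; c-commands the pronoun but lies outside its binding domain — allowed.
— Luis: possessor inside the subject DP of the clause headed by 'questioned'; does not c-command the pronoun — Principle B does not apply; allowed.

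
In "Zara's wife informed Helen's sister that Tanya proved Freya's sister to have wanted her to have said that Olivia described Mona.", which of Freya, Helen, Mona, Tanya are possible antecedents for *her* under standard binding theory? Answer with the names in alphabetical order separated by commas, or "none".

*her* is a pronoun; Principle B requires it to be free in its binding domain — the clause headed by 'wanted'.
— Freya: possessor inside the subject DP of the clause headed by 'wanted'; does not c-command the pronoun — Principle B does not apply; allowed.
— Helen: possessor inside the object DP of the matrix clause; does not c-command the pronoun — Principle B does not apply; allowed.
— Mona: object of the clause headed by 'described'; is c-commanded by the pronoun; coreference would bind this R-expression — blocked (Principle C).
— Tanya: subject of the clause headed by 'proved'; c-commands the pronoun but lies outside its binding domain — allowed.

Freya, Helen, Tanya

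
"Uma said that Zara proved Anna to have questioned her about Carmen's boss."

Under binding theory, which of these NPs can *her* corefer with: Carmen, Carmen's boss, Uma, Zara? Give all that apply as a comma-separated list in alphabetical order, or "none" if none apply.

Uma, Zara

*her* is a pronoun; Principle B requires it to be free in its binding domain — the clause headed by 'questioned'.
— Carmen: possessor inside the second object DP of the clause headed by 'questioned'; is c-commanded by the pronoun; coreference would bind this R-expression — blocked (Principle C).
— Carmen's boss: second object of the clause headed by 'questioned'; is c-commanded by the pronoun; coreference would bind this R-expression — blocked (Principle C).
— Uma: subject of the matrix clause; c-commands the pronoun but lies outside its binding domain — allowed.
— Zara: subject of the clause headed by 'proved'; c-commands the pronoun but lies outside its binding domain — allowed.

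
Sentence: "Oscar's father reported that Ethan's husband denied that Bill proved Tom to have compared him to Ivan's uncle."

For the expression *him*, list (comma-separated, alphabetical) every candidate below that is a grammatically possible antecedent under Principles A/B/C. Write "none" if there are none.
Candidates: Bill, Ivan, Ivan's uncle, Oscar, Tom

*him* is a pronoun; Principle B requires it to be free in its binding domain — the clause headed by 'compared'.
— Bill: subject of the clause headed by 'proved'; c-commands the pronoun but lies outside its binding domain — allowed.
— Ivan: possessor inside the second object DP of the clause headed by 'compared'; is c-commanded by the pronoun; coreference would bind this R-expression — blocked (Principle C).
— Ivan's uncle: second object of the clause headed by 'compared'; is c-commanded by the pronoun; coreference would bind this R-expression — blocked (Principle C).
— Oscar: possessor inside the subject DP of the matrix clause; does not c-command the pronoun — Principle B does not apply; allowed.
— Tom: subject of the clause headed by 'compared'; c-commands the pronoun within its binding domain — blocked (Principle B).

Bill, Oscar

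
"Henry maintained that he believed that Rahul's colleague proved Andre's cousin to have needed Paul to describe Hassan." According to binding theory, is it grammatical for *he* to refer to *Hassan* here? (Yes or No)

No

*Hassan* is an R-expression; Principle C requires it to be free (not bound by any c-commanding expression).
— he: subject of the clause headed by 'believed'; the pronoun c-commands the R-expression — coreference blocked (Principle C).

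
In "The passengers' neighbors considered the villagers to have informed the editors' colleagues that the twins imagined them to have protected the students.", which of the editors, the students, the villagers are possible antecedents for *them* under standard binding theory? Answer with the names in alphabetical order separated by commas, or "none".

*them* is a pronoun; Principle B requires it to be free in its binding domain — the clause headed by 'imagined'.
— the editors: possessor inside the object DP of the clause headed by 'informed'; does not c-command the pronoun — Principle B does not apply; allowed.
— the students: object of the clause headed by 'protected'; is c-commanded by the pronoun; coreference would bind this R-expression — blocked (Principle C).
— the villagers: subject of the clause headed by 'informed'; c-commands the pronoun but lies outside its binding domain — allowed.

the editors, the villagers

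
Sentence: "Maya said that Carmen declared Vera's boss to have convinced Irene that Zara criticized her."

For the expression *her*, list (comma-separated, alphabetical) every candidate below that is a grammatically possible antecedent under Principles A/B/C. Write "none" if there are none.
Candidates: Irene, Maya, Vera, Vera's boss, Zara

Irene, Maya, Vera, Vera's boss

*her* is a pronoun; Principle B requires it to be free in its binding domain — the clause headed by 'criticized'.
— Irene: object of the clause headed by 'convinced'; c-commands the pronoun but lies outside its binding domain — allowed.
— Maya: subject of the matrix clause; c-commands the pronoun but lies outside its binding domain — allowed.
— Vera: possessor inside the subject DP of the clause headed by 'convinced'; does not c-command the pronoun — Principle B does not apply; allowed.
— Vera's boss: subject of the clause headed by 'convinced'; c-commands the pronoun but lies outside its binding domain — allowed.
— Zara: subject of the clause headed by 'criticized'; c-commands the pronoun within its binding domain — blocked (Principle B).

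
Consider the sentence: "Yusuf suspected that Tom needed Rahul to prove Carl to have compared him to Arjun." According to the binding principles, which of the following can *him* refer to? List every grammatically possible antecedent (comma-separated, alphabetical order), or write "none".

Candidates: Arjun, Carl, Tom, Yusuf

*him* is a pronoun; Principle B requires it to be free in its binding domain — the clause headed by 'compared'.
— Arjun: second object of the clause headed by 'compared'; is c-commanded by the pronoun; coreference would bind this R-expression — blocked (Principle C).
— Carl: subject of the clause headed by 'compared'; c-commands the pronoun within its binding domain — blocked (Principle B).
— Tom: subject of the clause headed by 'needed'; c-commands the pronoun but lies outside its binding domain — allowed.
— Yusuf: subject of the matrix clause; c-commands the pronoun but lies outside its binding domain — allowed.

Tom, Yusuf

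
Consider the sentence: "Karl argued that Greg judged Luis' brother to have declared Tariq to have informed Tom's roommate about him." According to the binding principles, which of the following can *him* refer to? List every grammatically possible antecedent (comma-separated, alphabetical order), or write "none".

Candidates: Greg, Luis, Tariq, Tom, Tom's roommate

*him* is a pronoun; Principle B requires it to be free in its binding domain — the clause headed by 'informed'.
— Greg: subject of the clause headed by 'judged'; c-commands the pronoun but lies outside its binding domain — allowed.
— Luis: possessor inside the subject DP of the clause headed by 'declared'; does not c-command the pronoun — Principle B does not apply; allowed.
— Tariq: subject of the clause headed by 'informed'; c-commands the pronoun within its binding domain — blocked (Principle B).
— Tom: possessor inside the object DP of the clause headed by 'informed'; does not c-command the pronoun — Principle B does not apply; allowed.
— Tom's roommate: object of the clause headed by 'informed'; c-commands the pronoun within its binding domain — blocked (Principle B).

Greg, Luis, Tom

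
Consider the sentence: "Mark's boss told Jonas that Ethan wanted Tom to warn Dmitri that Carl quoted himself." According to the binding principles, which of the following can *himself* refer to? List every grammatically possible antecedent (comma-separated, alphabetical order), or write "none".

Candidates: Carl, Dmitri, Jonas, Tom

*himself* is a reflexive; Principle A requires it to be bound within its binding domain — the clause headed by 'quoted'.
— Carl: subject of the clause headed by 'quoted'; c-commands the reflexive within its binding domain — allowed (Principle A).
— Dmitri: object of the clause headed by 'warn'; c-commands the reflexive but lies outside its binding domain — cannot bind it (Principle A).
— Jonas: object of the matrix clause; c-commands the reflexive but lies outside its binding domain — cannot bind it (Principle A).
— Tom: subject of the clause headed by 'warn'; c-commands the reflexive but lies outside its binding domain — cannot bind it (Principle A).

Carl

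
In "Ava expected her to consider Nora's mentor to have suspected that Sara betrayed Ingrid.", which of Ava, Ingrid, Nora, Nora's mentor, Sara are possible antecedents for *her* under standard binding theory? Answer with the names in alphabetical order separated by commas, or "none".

none

*her* is a pronoun; Principle B requires it to be free in its binding domain — the matrix clause.
— Ava: subject of the matrix clause; c-commands the pronoun within its binding domain — blocked (Principle B).
— Ingrid: object of the clause headed by 'betrayed'; is c-commanded by the pronoun; coreference would bind this R-expression — blocked (Principle C).
— Nora: possessor inside the subject DP of the clause headed by 'suspected'; is c-commanded by the pronoun; coreference would bind this R-expression — blocked (Principle C).
— Nora's mentor: subject of the clause headed by 'suspected'; is c-commanded by the pronoun; coreference would bind this R-expression — blocked (Principle C).
— Sara: subject of the clause headed by 'betrayed'; is c-commanded by the pronoun; coreference would bind this R-expression — blocked (Principle C).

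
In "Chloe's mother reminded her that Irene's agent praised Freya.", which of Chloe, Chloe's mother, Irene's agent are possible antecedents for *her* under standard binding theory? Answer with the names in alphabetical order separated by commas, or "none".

*her* is a pronoun; Principle B requires it to be free in its binding domain — the matrix clause.
— Chloe: possessor inside the subject DP of the matrix clause; does not c-command the pronoun — Principle B does not apply; allowed.
— Chloe's mother: subject of the matrix clause; c-commands the pronoun within its binding domain — blocked (Principle B).
— Irene's agent: subject of the clause headed by 'praised'; is c-commanded by the pronoun; coreference would bind this R-expression — blocked (Principle C).

Chloe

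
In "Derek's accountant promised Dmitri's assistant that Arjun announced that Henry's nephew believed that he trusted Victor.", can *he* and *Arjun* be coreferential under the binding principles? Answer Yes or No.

*Arjun* is an R-expression; Principle C requires it to be free (not bound by any c-commanding expression).
— he: subject of the clause headed by 'trusted'; the pronoun does not c-command the R-expression — coreference allowed.

Yes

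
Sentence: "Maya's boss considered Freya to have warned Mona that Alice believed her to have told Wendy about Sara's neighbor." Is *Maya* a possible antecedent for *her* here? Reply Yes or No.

Yes

*her* is a pronoun; Principle B requires it to be free in its binding domain — the clause headed by 'believed'.
— Maya: possessor inside the subject DP of the matrix clause; does not c-command the pronoun — Principle B does not apply; allowed.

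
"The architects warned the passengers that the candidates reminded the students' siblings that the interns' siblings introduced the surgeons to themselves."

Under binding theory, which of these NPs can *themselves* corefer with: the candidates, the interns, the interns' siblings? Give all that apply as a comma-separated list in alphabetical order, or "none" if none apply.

*themselves* is a reflexive; Principle A requires it to be bound within its binding domain — the clause headed by 'introduced'.
— the candidates: subject of the clause headed by 'reminded'; c-commands the reflexive but lies outside its binding domain — cannot bind it (Principle A).
— the interns: possessor inside the subject DP of the clause headed by 'introduced'; does not c-command the reflexive — cannot bind it (Principle A).
— the interns' siblings: subject of the clause headed by 'introduced'; c-commands the reflexive within its binding domain — allowed (Principle A).

the interns' siblings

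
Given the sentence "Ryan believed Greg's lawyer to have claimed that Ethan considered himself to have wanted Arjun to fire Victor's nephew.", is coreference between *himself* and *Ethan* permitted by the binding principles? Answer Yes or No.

*himself* is a reflexive; Principle A requires it to be bound within its binding domain — the clause headed by 'considered'.
— Ethan: subject of the clause headed by 'considered'; c-commands the reflexive within its binding domain — allowed (Principle A).

Yes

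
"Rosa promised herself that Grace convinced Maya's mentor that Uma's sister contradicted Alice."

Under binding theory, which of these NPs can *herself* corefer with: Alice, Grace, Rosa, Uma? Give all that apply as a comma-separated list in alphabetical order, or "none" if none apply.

Rosa

*herself* is a reflexive; Principle A requires it to be bound within its binding domain — the matrix clause.
— Alice: object of the clause headed by 'contradicted'; does not c-command the reflexive — cannot bind it (Principle A).
— Grace: subject of the clause headed by 'convinced'; does not c-command the reflexive — cannot bind it (Principle A).
— Rosa: subject of the matrix clause; c-commands the reflexive within its binding domain — allowed (Principle A).
— Uma: possessor inside the subject DP of the clause headed by 'contradicted'; does not c-command the reflexive — cannot bind it (Principle A).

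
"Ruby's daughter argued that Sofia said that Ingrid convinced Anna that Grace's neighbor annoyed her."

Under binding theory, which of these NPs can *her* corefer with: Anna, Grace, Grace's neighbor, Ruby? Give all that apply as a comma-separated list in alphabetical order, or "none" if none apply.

*her* is a pronoun; Principle B requires it to be free in its binding domain — the clause headed by 'annoyed'.
— Anna: object of the clause headed by 'convinced'; c-commands the pronoun but lies outside its binding domain — allowed.
— Grace: possessor inside the subject DP of the clause headed by 'annoyed'; does not c-command the pronoun — Principle B does not apply; allowed.
— Grace's neighbor: subject of the clause headed by 'annoyed'; c-commands the pronoun within its binding domain — blocked (Principle B).
— Ruby: possessor inside the subject DP of the matrix clause; does not c-command the pronoun — Principle B does not apply; allowed.

Anna, Grace, Ruby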